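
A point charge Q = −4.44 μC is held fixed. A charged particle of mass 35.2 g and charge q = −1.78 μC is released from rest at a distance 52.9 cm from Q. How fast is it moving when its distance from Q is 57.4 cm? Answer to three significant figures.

Only the electrostatic force acts, so mechanical energy is conserved: ½mv² = U₁ − U₂ = kQq(1/r₁ − 1/r₂).
U₁ − U₂ = (8.99×10⁹ N·m²/C²)(-4.44×10⁻⁶ C)(-1.78×10⁻⁶ C)(1/0.529 − 1/0.574) = 0.0105 J.
v = √(2·0.0105/0.0352) = 0.773 m/s.

0.773 m/s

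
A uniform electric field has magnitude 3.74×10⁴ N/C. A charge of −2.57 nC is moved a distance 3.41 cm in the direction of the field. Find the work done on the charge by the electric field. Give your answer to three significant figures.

-3.28×10⁻⁶ J

The potential change for a displacement 3.41 cm in the direction of the field is ΔV = −Ed = -1280 V.
W_field = −qΔV = -3.28×10⁻⁶ J.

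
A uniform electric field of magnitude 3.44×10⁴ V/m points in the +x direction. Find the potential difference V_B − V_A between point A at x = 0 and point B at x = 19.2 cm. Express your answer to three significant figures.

In a uniform field, potential decreases in the direction of E: V_B − V_A = −E·Δx.
V_B − V_A = −(3.44×10⁴ V/m)(0.192 m) = -6600 V.

-6600 V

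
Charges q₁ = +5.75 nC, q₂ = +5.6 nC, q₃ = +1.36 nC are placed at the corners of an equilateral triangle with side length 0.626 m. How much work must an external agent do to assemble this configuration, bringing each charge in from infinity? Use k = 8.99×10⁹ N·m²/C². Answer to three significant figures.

The work to assemble the configuration equals its total potential energy, U = Σ kqᵢqⱼ/rᵢⱼ over all pairs.
All three pair separations equal the side length, 0.626 m.
U = (4.62×10⁻⁷) + (1.12×10⁻⁷) + (1.09×10⁻⁷) = 6.84×10⁻⁷ J.

6.84×10⁻⁷ J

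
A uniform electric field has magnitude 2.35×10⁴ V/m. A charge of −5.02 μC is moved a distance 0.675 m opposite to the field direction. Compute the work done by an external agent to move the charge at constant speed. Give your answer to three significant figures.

-0.0796 J

The potential change for a displacement 0.675 m opposite to the field direction is ΔV = +Ed = 1.59×10⁴ V.
W_ext = qΔV = -0.0796 J.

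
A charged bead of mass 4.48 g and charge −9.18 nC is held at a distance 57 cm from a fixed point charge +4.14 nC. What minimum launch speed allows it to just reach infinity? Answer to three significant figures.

0.0164 m/s

To just escape, total mechanical energy must reach zero at infinity: ½mv²_min + U = 0, so ½mv²_min = −U = |kQq|/r.
|U| = |kQq|/r = (8.99×10⁹ N·m²/C²)(4.14×10⁻⁹)(9.18×10⁻⁹)/(0.570) = 5.99×10⁻⁷ J.
v_min = √(2|U|/m) = √(2·5.99×10⁻⁷/4.48×10⁻³) = 0.0164 m/s.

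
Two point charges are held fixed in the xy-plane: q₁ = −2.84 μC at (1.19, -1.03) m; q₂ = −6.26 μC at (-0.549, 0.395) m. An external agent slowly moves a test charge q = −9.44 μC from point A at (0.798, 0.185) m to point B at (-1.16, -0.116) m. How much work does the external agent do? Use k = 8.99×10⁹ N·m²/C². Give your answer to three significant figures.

For quasistatic motion the external work equals the change in potential energy: W_ext = qΔV = q(V_B − V_A).
At A: distances to the source charges are 1.28 m, 1.36 m; V_A = Σ kqᵢ/rᵢ = -6.13×10⁴ V.
At B: distances to the source charges are 2.52 m, 0.797 m; V_B = Σ kqᵢ/rᵢ = -8.08×10⁴ V.
ΔV = V_B − V_A = -1.95×10⁴ V.
W_ext = qΔV = (-9.44×10⁻⁶ C)(-1.95×10⁴ V) = 0.184 J.

0.184 J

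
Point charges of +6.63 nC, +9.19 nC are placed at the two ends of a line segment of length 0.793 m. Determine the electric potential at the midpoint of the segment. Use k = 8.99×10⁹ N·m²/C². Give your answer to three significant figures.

The total potential is the scalar sum of each charge's contribution, V = Σ kqᵢ/rᵢ.
Each charge is 0.397 m from the midpoint.
V = k[(6.63×10⁻⁹)/(0.397) + (9.19×10⁻⁹)/(0.397)] = 359 V.

359 V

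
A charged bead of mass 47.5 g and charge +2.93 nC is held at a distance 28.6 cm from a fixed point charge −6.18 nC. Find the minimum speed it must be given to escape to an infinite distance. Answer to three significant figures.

4.90×10⁻³ m/s

To just escape, total mechanical energy must reach zero at infinity: ½mv²_min + U = 0, so ½mv²_min = −U = |kQq|/r.
|U| = |kQq|/r = (8.99×10⁹ N·m²/C²)(6.18×10⁻⁹)(2.93×10⁻⁹)/(0.286) = 5.69×10⁻⁷ J.
v_min = √(2|U|/m) = √(2·5.69×10⁻⁷/0.0475) = 4.90×10⁻³ m/s.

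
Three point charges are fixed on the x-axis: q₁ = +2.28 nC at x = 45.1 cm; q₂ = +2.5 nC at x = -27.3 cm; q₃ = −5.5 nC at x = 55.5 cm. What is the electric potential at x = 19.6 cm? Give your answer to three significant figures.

-9.43 V

The total potential is the scalar sum of each charge's contribution, V = Σ kqᵢ/rᵢ.
Distances from the field point to each charge: r₁ = 0.255 m, r₂ = 0.469 m, r₃ = 0.359 m.
V = k[(2.28×10⁻⁹)/(0.255) + (2.50×10⁻⁹)/(0.469) + (-5.50×10⁻⁹)/(0.359)] = -9.43 V.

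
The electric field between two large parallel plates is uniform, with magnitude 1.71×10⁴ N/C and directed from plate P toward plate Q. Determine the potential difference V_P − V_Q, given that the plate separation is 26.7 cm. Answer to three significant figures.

4570 V

In a uniform field, potential decreases in the direction of E: ΔV = −E·d for a displacement d parallel to E.
Going from Q to P is a displacement of 26.7 cm opposite to the field, so V_P − V_Q = +Ed = 4570 V.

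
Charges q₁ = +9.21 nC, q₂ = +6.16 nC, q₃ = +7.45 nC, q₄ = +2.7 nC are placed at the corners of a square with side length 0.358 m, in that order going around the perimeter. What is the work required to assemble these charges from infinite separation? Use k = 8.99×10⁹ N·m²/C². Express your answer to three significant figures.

The work to assemble the configuration equals its total potential energy, U = Σ kqᵢqⱼ/rᵢⱼ over all pairs.
The four side pairs have separation 0.358 m and the two diagonal pairs 0.506 m.
Summing all 6 pair terms gives U = 5.22×10⁻⁶ J.

5.22×10⁻⁶ J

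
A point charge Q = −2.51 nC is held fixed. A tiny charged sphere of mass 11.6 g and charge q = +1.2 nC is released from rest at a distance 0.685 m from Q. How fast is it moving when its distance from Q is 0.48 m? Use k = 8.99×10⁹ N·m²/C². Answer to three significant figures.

Only the electrostatic force acts, so mechanical energy is conserved: ½mv² = U₁ − U₂ = kQq(1/r₁ − 1/r₂).
U₁ − U₂ = (8.99×10⁹ N·m²/C²)(-2.51×10⁻⁹ C)(1.20×10⁻⁹ C)(1/0.685 − 1/0.480) = 1.69×10⁻⁸ J.
v = √(2·1.69×10⁻⁸/0.0116) = 1.71×10⁻³ m/s.

1.71×10⁻³ m/s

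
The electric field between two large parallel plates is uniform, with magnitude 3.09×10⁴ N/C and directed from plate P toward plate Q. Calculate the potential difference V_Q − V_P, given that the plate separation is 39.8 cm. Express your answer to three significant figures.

In a uniform field, potential decreases in the direction of E: ΔV = −E·d for a displacement d parallel to E.
Going from P to Q is a displacement of 39.8 cm along the field, so V_Q − V_P = −Ed = -1.23×10⁴ V.

-1.23×10⁴ V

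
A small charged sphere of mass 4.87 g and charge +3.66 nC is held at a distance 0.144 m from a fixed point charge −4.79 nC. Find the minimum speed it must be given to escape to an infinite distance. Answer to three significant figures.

To just escape, total mechanical energy must reach zero at infinity: ½mv²_min + U = 0, so ½mv²_min = −U = |kQq|/r.
|U| = |kQq|/r = (8.99×10⁹ N·m²/C²)(4.79×10⁻⁹)(3.66×10⁻⁹)/(0.144) = 1.09×10⁻⁶ J.
v_min = √(2|U|/m) = √(2·1.09×10⁻⁶/4.87×10⁻³) = 0.0212 m/s.

0.0212 m/s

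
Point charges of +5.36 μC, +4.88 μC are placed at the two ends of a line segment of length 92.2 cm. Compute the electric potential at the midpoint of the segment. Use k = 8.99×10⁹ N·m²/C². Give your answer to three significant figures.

2.00×10⁵ V

The total potential is the scalar sum of each charge's contribution, V = Σ kqᵢ/rᵢ.
Each charge is 0.461 m from the midpoint.
V = k[(5.36×10⁻⁶)/(0.461) + (4.88×10⁻⁶)/(0.461)] = 2.00×10⁵ V.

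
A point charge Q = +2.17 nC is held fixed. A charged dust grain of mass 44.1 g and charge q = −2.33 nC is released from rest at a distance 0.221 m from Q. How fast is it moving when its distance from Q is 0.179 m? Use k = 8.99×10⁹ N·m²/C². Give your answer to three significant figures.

1.48×10⁻³ m/s

Only the electrostatic force acts, so mechanical energy is conserved: ½mv² = U₁ − U₂ = kQq(1/r₁ − 1/r₂).
U₁ − U₂ = (8.99×10⁹ N·m²/C²)(2.17×10⁻⁹ C)(-2.33×10⁻⁹ C)(1/0.221 − 1/0.179) = 4.83×10⁻⁸ J.
v = √(2·4.83×10⁻⁸/0.0441) = 1.48×10⁻³ m/s.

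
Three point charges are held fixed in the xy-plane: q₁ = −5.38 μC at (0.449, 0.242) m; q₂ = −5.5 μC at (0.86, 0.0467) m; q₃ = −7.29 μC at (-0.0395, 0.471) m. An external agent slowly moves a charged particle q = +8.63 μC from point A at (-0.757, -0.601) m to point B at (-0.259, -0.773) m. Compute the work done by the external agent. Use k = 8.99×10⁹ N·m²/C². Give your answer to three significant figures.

For quasistatic motion the external work equals the change in potential energy: W_ext = qΔV = q(V_B − V_A).
At A: distances to the source charges are 1.47 m, 1.74 m, 1.29 m; V_A = Σ kqᵢ/rᵢ = -1.12×10⁵ V.
At B: distances to the source charges are 1.24 m, 1.39 m, 1.26 m; V_B = Σ kqᵢ/rᵢ = -1.27×10⁵ V.
ΔV = V_B − V_A = -1.45×10⁴ V.
W_ext = qΔV = (8.63×10⁻⁶ C)(-1.45×10⁴ V) = -0.126 J.

-0.126 J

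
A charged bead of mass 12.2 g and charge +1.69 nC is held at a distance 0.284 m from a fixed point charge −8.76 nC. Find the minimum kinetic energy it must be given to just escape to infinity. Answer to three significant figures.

To just escape, total mechanical energy must reach zero at infinity: ½mv²_min + U = 0, so ½mv²_min = −U = |kQq|/r.
|U| = |kQq|/r = (8.99×10⁹ N·m²/C²)(8.76×10⁻⁹)(1.69×10⁻⁹)/(0.284) = 4.69×10⁻⁷ J.

4.69×10⁻⁷ J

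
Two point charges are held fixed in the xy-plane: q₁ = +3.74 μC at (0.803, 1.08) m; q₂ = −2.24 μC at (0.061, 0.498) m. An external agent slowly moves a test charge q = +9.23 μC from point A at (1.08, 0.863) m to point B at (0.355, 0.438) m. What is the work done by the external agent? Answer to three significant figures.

-0.933 J

For quasistatic motion the external work equals the change in potential energy: W_ext = qΔV = q(V_B − V_A).
At A: distances to the source charges are 0.352 m, 1.08 m; V_A = Σ kqᵢ/rᵢ = 7.69×10⁴ V.
At B: distances to the source charges are 0.783 m, 0.300 m; V_B = Σ kqᵢ/rᵢ = -2.42×10⁴ V.
ΔV = V_B − V_A = -1.01×10⁵ V.
W_ext = qΔV = (9.23×10⁻⁶ C)(-1.01×10⁵ V) = -0.933 J.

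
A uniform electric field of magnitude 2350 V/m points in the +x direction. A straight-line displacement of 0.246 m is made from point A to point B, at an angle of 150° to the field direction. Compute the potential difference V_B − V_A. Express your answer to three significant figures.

Only the component of displacement along E changes the potential: ΔV = −E·d·cosθ.
ΔV = −(2350 V/m)(0.246 m)cos150° = 501 V.

501 V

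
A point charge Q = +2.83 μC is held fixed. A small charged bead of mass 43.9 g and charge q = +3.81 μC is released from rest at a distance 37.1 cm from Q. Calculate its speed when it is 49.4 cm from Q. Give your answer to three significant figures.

1.72 m/s

Only the electrostatic force acts, so mechanical energy is conserved: ½mv² = U₁ − U₂ = kQq(1/r₁ − 1/r₂).
U₁ − U₂ = (8.99×10⁹ N·m²/C²)(2.83×10⁻⁶ C)(3.81×10⁻⁶ C)(1/0.371 − 1/0.494) = 0.0651 J.
v = √(2·0.0651/0.0439) = 1.72 m/s.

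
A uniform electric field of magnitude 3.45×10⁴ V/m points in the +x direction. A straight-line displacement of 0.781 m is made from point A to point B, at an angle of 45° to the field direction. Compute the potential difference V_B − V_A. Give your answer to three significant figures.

-1.91×10⁴ V

Only the component of displacement along E changes the potential: ΔV = −E·d·cosθ.
ΔV = −(3.45×10⁴ V/m)(0.781 m)cos45° = -1.91×10⁴ V.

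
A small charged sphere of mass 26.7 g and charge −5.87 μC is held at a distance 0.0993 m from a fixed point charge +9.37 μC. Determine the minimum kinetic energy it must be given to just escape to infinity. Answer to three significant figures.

To just escape, total mechanical energy must reach zero at infinity: ½mv²_min + U = 0, so ½mv²_min = −U = |kQq|/r.
|U| = |kQq|/r = (8.99×10⁹ N·m²/C²)(9.37×10⁻⁶)(5.87×10⁻⁶)/(0.0993) = 4.98 J.

4.98 J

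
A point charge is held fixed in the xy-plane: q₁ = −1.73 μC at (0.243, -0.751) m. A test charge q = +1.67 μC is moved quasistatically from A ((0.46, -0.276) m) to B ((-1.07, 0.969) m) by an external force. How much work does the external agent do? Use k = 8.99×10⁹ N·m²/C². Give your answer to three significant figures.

0.0377 J

For quasistatic motion the external work equals the change in potential energy: W_ext = qΔV = q(V_B − V_A).
At A: distance to the source charge is 0.522 m; V_A = kq₁/r = -2.98×10⁴ V.
At B: distance to the source charge is 2.16 m; V_B = kq₁/r = -7190 V.
ΔV = V_B − V_A = 2.26×10⁴ V.
W_ext = qΔV = (1.67×10⁻⁶ C)(2.26×10⁴ V) = 0.0377 J.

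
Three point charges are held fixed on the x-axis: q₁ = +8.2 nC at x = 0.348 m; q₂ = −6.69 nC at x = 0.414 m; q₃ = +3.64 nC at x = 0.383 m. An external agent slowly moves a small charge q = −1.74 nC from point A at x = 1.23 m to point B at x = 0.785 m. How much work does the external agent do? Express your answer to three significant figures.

-6.87×10⁻⁸ J

For quasistatic motion the external work equals the change in potential energy: W_ext = qΔV = q(V_B − V_A).
At A: distances to the source charges are 0.882 m, 0.816 m, 0.847 m; V_A = Σ kqᵢ/rᵢ = 48.5 V.
At B: distances to the source charges are 0.437 m, 0.371 m, 0.402 m; V_B = Σ kqᵢ/rᵢ = 88.0 V.
ΔV = V_B − V_A = 39.5 V.
W_ext = qΔV = (-1.74×10⁻⁹ C)(39.5 V) = -6.87×10⁻⁸ J.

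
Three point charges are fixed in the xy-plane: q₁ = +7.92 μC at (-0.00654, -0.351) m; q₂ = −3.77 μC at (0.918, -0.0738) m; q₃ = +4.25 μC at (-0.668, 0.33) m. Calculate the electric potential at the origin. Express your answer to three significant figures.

The total potential is the scalar sum of each charge's contribution, V = Σ kqᵢ/rᵢ.
Distances from the field point to each charge: r₁ = 0.351 m, r₂ = 0.921 m, r₃ = 0.745 m.
V = k[(7.92×10⁻⁶)/(0.351) + (-3.77×10⁻⁶)/(0.921) + (4.25×10⁻⁶)/(0.745)] = 2.17×10⁵ V.

2.17×10⁵ V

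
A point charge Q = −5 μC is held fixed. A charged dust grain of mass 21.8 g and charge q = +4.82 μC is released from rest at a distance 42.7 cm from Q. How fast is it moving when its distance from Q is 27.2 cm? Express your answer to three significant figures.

5.15 m/s

Only the electrostatic force acts, so mechanical energy is conserved: ½mv² = U₁ − U₂ = kQq(1/r₁ − 1/r₂).
U₁ − U₂ = (8.99×10⁹ N·m²/C²)(-5.00×10⁻⁶ C)(4.82×10⁻⁶ C)(1/0.427 − 1/0.272) = 0.289 J.
v = √(2·0.289/0.0218) = 5.15 m/s.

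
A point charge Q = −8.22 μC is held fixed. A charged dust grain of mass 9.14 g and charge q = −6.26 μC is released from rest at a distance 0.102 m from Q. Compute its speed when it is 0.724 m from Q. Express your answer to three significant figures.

Only the electrostatic force acts, so mechanical energy is conserved: ½mv² = U₁ − U₂ = kQq(1/r₁ − 1/r₂).
U₁ − U₂ = (8.99×10⁹ N·m²/C²)(-8.22×10⁻⁶ C)(-6.26×10⁻⁶ C)(1/0.102 − 1/0.724) = 3.90 J.
v = √(2·3.90/9.14×10⁻³) = 29.2 m/s.

29.2 m/s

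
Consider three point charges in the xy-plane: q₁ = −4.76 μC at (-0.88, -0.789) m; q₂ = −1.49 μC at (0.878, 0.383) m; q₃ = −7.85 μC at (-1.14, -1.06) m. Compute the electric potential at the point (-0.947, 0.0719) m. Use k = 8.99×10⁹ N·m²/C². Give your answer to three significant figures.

-1.18×10⁵ V

Electric potential is a scalar, so the contributions from each charge add algebraically: V = Σ kqᵢ/rᵢ.
Distances from the field point to each charge: r₁ = 0.864 m, r₂ = 1.85 m, r₃ = 1.15 m.
V = k[(-4.76×10⁻⁶)/(0.864) + (-1.49×10⁻⁶)/(1.85) + (-7.85×10⁻⁶)/(1.15)] = -1.18×10⁵ V.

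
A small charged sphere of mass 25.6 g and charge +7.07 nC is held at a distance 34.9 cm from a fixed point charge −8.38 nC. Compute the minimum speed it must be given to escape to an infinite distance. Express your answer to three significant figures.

To just escape, total mechanical energy must reach zero at infinity: ½mv²_min + U = 0, so ½mv²_min = −U = |kQq|/r.
|U| = |kQq|/r = (8.99×10⁹ N·m²/C²)(8.38×10⁻⁹)(7.07×10⁻⁹)/(0.349) = 1.53×10⁻⁶ J.
v_min = √(2|U|/m) = √(2·1.53×10⁻⁶/0.0256) = 0.0109 m/s.

0.0109 m/s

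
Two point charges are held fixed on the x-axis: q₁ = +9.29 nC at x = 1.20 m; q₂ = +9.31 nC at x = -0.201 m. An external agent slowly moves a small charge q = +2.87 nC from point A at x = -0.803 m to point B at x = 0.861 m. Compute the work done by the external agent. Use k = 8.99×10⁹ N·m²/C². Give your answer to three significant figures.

4.15×10⁻⁷ J

For quasistatic motion the external work equals the change in potential energy: W_ext = qΔV = q(V_B − V_A).
At A: distances to the source charges are 2.00 m, 0.602 m; V_A = Σ kqᵢ/rᵢ = 181 V.
At B: distances to the source charges are 0.339 m, 1.06 m; V_B = Σ kqᵢ/rᵢ = 325 V.
ΔV = V_B − V_A = 144 V.
W_ext = qΔV = (2.87×10⁻⁹ C)(144 V) = 4.15×10⁻⁷ J.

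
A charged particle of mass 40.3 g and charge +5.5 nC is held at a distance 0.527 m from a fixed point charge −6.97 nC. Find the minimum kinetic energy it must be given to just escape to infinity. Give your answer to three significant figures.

To just escape, total mechanical energy must reach zero at infinity: ½mv²_min + U = 0, so ½mv²_min = −U = |kQq|/r.
|U| = |kQq|/r = (8.99×10⁹ N·m²/C²)(6.97×10⁻⁹)(5.50×10⁻⁹)/(0.527) = 6.54×10⁻⁷ J.

6.54×10⁻⁷ J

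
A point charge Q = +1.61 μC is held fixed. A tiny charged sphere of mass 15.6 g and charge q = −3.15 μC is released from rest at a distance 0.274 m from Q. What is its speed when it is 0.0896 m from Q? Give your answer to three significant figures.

Only the electrostatic force acts, so mechanical energy is conserved: ½mv² = U₁ − U₂ = kQq(1/r₁ − 1/r₂).
U₁ − U₂ = (8.99×10⁹ N·m²/C²)(1.61×10⁻⁶ C)(-3.15×10⁻⁶ C)(1/0.274 − 1/0.0896) = 0.342 J.
v = √(2·0.342/0.0156) = 6.63 m/s.

6.63 m/s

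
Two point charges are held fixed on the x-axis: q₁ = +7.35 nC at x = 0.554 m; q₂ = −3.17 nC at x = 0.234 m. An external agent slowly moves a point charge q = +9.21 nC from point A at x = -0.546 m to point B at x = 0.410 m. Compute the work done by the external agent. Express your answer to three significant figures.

For quasistatic motion the external work equals the change in potential energy: W_ext = qΔV = q(V_B − V_A).
At A: distances to the source charges are 1.10 m, 0.780 m; V_A = Σ kqᵢ/rᵢ = 23.5 V.
At B: distances to the source charges are 0.144 m, 0.176 m; V_B = Σ kqᵢ/rᵢ = 297 V.
ΔV = V_B − V_A = 273 V.
W_ext = qΔV = (9.21×10⁻⁹ C)(273 V) = 2.52×10⁻⁶ J.

2.52×10⁻⁶ J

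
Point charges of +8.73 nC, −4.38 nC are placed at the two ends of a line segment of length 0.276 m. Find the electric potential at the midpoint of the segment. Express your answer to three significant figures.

The total potential is the scalar sum of each charge's contribution, V = Σ kqᵢ/rᵢ.
Each charge is 0.138 m from the midpoint.
V = k[(8.73×10⁻⁹)/(0.138) + (-4.38×10⁻⁹)/(0.138)] = 283 V.

283 V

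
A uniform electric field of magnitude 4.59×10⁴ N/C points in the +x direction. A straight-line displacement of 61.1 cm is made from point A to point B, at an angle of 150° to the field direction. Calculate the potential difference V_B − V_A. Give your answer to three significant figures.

Only the component of displacement along E changes the potential: ΔV = −E·d·cosθ.
ΔV = −(4.59×10⁴ V/m)(0.611 m)cos150° = 2.43×10⁴ V.

2.43×10⁴ V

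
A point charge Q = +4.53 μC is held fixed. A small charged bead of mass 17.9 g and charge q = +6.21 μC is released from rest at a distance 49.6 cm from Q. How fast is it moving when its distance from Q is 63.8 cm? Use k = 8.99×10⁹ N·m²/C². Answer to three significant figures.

Only the electrostatic force acts, so mechanical energy is conserved: ½mv² = U₁ − U₂ = kQq(1/r₁ − 1/r₂).
U₁ − U₂ = (8.99×10⁹ N·m²/C²)(4.53×10⁻⁶ C)(6.21×10⁻⁶ C)(1/0.496 − 1/0.638) = 0.113 J.
v = √(2·0.113/0.0179) = 3.56 m/s.

3.56 m/s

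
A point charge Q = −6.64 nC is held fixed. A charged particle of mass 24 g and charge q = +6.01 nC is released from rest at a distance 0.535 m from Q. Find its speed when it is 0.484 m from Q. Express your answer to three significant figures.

Only the electrostatic force acts, so mechanical energy is conserved: ½mv² = U₁ − U₂ = kQq(1/r₁ − 1/r₂).
U₁ − U₂ = (8.99×10⁹ N·m²/C²)(-6.64×10⁻⁹ C)(6.01×10⁻⁹ C)(1/0.535 − 1/0.484) = 7.07×10⁻⁸ J.
v = √(2·7.07×10⁻⁸/0.0240) = 2.43×10⁻³ m/s.

2.43×10⁻³ m/s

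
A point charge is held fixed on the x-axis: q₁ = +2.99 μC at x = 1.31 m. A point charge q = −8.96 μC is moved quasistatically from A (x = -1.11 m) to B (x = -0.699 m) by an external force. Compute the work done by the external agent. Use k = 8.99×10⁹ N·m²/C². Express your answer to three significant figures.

-0.0204 J

For quasistatic motion the external work equals the change in potential energy: W_ext = qΔV = q(V_B − V_A).
At A: distance to the source charge is 2.42 m; V_A = kq₁/r = 1.11×10⁴ V.
At B: distance to the source charge is 2.01 m; V_B = kq₁/r = 1.34×10⁴ V.
ΔV = V_B − V_A = 2270 V.
W_ext = qΔV = (-8.96×10⁻⁶ C)(2270 V) = -0.0204 J.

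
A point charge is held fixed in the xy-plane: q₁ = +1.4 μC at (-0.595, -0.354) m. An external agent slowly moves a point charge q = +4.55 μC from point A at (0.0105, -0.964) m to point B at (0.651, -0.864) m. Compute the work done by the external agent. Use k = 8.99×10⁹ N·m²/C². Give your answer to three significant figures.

-0.0241 J

For quasistatic motion the external work equals the change in potential energy: W_ext = qΔV = q(V_B − V_A).
At A: distance to the source charge is 0.859 m; V_A = kq₁/r = 1.46×10⁴ V.
At B: distance to the source charge is 1.35 m; V_B = kq₁/r = 9350 V.
ΔV = V_B − V_A = -5300 V.
W_ext = qΔV = (4.55×10⁻⁶ C)(-5300 V) = -0.0241 J.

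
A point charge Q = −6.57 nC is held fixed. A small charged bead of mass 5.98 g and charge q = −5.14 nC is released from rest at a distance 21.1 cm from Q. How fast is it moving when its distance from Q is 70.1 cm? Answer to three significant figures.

Only the electrostatic force acts, so mechanical energy is conserved: ½mv² = U₁ − U₂ = kQq(1/r₁ − 1/r₂).
U₁ − U₂ = (8.99×10⁹ N·m²/C²)(-6.57×10⁻⁹ C)(-5.14×10⁻⁹ C)(1/0.211 − 1/0.701) = 1.01×10⁻⁶ J.
v = √(2·1.01×10⁻⁶/5.98×10⁻³) = 0.0183 m/s.

0.0183 m/s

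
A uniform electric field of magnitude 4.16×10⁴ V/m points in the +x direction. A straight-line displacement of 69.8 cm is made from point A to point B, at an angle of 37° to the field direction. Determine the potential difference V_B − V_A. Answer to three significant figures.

-2.32×10⁴ V

Only the component of displacement along E changes the potential: ΔV = −E·d·cosθ.
ΔV = −(4.16×10⁴ V/m)(0.698 m)cos37° = -2.32×10⁴ V.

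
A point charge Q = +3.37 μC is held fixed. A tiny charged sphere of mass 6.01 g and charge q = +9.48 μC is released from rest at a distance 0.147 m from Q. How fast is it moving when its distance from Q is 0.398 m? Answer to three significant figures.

20.2 m/s

Only the electrostatic force acts, so mechanical energy is conserved: ½mv² = U₁ − U₂ = kQq(1/r₁ − 1/r₂).
U₁ − U₂ = (8.99×10⁹ N·m²/C²)(3.37×10⁻⁶ C)(9.48×10⁻⁶ C)(1/0.147 − 1/0.398) = 1.23 J.
v = √(2·1.23/6.01×10⁻³) = 20.2 m/s.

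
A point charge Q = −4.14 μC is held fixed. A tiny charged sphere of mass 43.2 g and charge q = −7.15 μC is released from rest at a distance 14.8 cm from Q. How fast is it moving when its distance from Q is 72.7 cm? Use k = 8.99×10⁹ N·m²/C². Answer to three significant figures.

8.14 m/s

Only the electrostatic force acts, so mechanical energy is conserved: ½mv² = U₁ − U₂ = kQq(1/r₁ − 1/r₂).
U₁ − U₂ = (8.99×10⁹ N·m²/C²)(-4.14×10⁻⁶ C)(-7.15×10⁻⁶ C)(1/0.148 − 1/0.727) = 1.43 J.
v = √(2·1.43/0.0432) = 8.14 m/s.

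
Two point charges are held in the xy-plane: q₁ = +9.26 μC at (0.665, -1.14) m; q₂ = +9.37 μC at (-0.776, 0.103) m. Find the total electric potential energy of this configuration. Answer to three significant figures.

0.410 J

The assembly work is the sum of pairwise potential energies, U = Σ_{i<j} kqᵢqⱼ/rᵢⱼ.
Pair separations: r₁₂ = 1.90 m.
U = (0.410) = 0.410 J.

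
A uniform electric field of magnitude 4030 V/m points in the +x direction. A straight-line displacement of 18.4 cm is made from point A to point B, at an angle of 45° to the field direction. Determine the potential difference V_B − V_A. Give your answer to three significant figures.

-524 V

Only the component of displacement along E changes the potential: ΔV = −E·d·cosθ.
ΔV = −(4030 V/m)(0.184 m)cos45° = -524 V.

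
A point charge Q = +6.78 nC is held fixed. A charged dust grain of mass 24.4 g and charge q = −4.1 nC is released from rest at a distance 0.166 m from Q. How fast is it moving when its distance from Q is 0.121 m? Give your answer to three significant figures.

6.77×10⁻³ m/s

Only the electrostatic force acts, so mechanical energy is conserved: ½mv² = U₁ − U₂ = kQq(1/r₁ − 1/r₂).
U₁ − U₂ = (8.99×10⁹ N·m²/C²)(6.78×10⁻⁹ C)(-4.10×10⁻⁹ C)(1/0.166 − 1/0.121) = 5.60×10⁻⁷ J.
v = √(2·5.60×10⁻⁷/0.0244) = 6.77×10⁻³ m/s.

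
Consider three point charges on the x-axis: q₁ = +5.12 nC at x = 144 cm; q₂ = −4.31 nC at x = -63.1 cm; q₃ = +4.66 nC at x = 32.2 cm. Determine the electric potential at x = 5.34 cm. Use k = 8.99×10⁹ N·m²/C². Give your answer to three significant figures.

The total potential is the scalar sum of each charge's contribution, V = Σ kqᵢ/rᵢ.
Distances from the field point to each charge: r₁ = 1.39 m, r₂ = 0.684 m, r₃ = 0.269 m.
V = k[(5.12×10⁻⁹)/(1.39) + (-4.31×10⁻⁹)/(0.684) + (4.66×10⁻⁹)/(0.269)] = 133 V.

133 V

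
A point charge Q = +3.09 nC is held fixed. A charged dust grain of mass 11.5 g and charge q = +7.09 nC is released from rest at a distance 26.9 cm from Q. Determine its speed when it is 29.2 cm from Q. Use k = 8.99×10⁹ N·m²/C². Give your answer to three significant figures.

3.17×10⁻³ m/s

Only the electrostatic force acts, so mechanical energy is conserved: ½mv² = U₁ − U₂ = kQq(1/r₁ − 1/r₂).
U₁ − U₂ = (8.99×10⁹ N·m²/C²)(3.09×10⁻⁹ C)(7.09×10⁻⁹ C)(1/0.269 − 1/0.292) = 5.77×10⁻⁸ J.
v = √(2·5.77×10⁻⁸/0.0115) = 3.17×10⁻³ m/s.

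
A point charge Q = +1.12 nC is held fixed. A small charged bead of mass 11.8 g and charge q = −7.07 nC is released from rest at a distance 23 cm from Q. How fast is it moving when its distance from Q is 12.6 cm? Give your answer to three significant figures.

6.58×10⁻³ m/s

Only the electrostatic force acts, so mechanical energy is conserved: ½mv² = U₁ − U₂ = kQq(1/r₁ − 1/r₂).
U₁ − U₂ = (8.99×10⁹ N·m²/C²)(1.12×10⁻⁹ C)(-7.07×10⁻⁹ C)(1/0.230 − 1/0.126) = 2.55×10⁻⁷ J.
v = √(2·2.55×10⁻⁷/0.0118) = 6.58×10⁻³ m/s.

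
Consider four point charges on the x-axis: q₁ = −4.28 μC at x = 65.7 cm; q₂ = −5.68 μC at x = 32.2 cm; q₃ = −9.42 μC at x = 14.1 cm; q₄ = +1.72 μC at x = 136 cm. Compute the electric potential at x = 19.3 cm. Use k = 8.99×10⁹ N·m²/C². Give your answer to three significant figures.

-2.09×10⁶ V

The total potential is the scalar sum of each charge's contribution, V = Σ kqᵢ/rᵢ.
Distances from the field point to each charge: r₁ = 0.464 m, r₂ = 0.129 m, r₃ = 0.0520 m, r₄ = 1.17 m.
V = k[(-4.28×10⁻⁶)/(0.464) + (-5.68×10⁻⁶)/(0.129) + (-9.42×10⁻⁶)/(0.0520) + (1.72×10⁻⁶)/(1.17)] = -2.09×10⁶ V.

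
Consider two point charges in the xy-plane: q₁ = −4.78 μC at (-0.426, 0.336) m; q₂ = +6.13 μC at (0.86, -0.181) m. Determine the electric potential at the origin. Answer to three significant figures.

-1.65×10⁴ V

The total potential is the scalar sum of each charge's contribution, V = Σ kqᵢ/rᵢ.
Distances from the field point to each charge: r₁ = 0.543 m, r₂ = 0.879 m.
V = k[(-4.78×10⁻⁶)/(0.543) + (6.13×10⁻⁶)/(0.879)] = -1.65×10⁴ V.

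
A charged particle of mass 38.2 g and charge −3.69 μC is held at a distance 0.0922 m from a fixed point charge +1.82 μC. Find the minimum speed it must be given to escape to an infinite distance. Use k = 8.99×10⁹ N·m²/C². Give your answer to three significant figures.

5.86 m/s

To just escape, total mechanical energy must reach zero at infinity: ½mv²_min + U = 0, so ½mv²_min = −U = |kQq|/r.
|U| = |kQq|/r = (8.99×10⁹ N·m²/C²)(1.82×10⁻⁶)(3.69×10⁻⁶)/(0.0922) = 0.655 J.
v_min = √(2|U|/m) = √(2·0.655/0.0382) = 5.86 m/s.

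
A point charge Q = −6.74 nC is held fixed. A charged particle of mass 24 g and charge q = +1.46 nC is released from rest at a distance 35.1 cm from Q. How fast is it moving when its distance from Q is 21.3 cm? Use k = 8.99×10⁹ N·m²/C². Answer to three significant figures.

Only the electrostatic force acts, so mechanical energy is conserved: ½mv² = U₁ − U₂ = kQq(1/r₁ − 1/r₂).
U₁ − U₂ = (8.99×10⁹ N·m²/C²)(-6.74×10⁻⁹ C)(1.46×10⁻⁹ C)(1/0.351 − 1/0.213) = 1.63×10⁻⁷ J.
v = √(2·1.63×10⁻⁷/0.0240) = 3.69×10⁻³ m/s.

3.69×10⁻³ m/s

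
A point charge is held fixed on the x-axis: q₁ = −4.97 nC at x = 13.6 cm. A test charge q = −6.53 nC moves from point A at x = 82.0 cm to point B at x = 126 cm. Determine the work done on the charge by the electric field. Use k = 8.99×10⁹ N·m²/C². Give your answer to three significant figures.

1.67×10⁻⁷ J

The work done by the electric force is W_field = −ΔU = −q(V_B − V_A) = q(V_A − V_B).
At A: distance to the source charge is 0.684 m; V_A = kq₁/r = -65.3 V.
At B: distance to the source charge is 1.12 m; V_B = kq₁/r = -39.8 V.
ΔV = V_B − V_A = 25.6 V.
W_field = −qΔV = −(-6.53×10⁻⁹ C)(25.6 V) = 1.67×10⁻⁷ J.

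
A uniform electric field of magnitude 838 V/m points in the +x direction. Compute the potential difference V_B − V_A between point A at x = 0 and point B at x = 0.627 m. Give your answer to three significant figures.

In a uniform field, potential decreases in the direction of E: V_B − V_A = −E·Δx.
V_B − V_A = −(838 V/m)(0.627 m) = -525 V.

-525 V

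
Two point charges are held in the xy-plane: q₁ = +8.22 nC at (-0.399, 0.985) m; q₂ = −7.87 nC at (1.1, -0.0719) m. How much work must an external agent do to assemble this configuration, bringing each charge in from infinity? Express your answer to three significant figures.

The work to assemble the configuration equals its total potential energy, U = Σ kqᵢqⱼ/rᵢⱼ over all pairs.
Pair separations: r₁₂ = 1.83 m.
U = (-3.17×10⁻⁷) = -3.17×10⁻⁷ J.

-3.17×10⁻⁷ J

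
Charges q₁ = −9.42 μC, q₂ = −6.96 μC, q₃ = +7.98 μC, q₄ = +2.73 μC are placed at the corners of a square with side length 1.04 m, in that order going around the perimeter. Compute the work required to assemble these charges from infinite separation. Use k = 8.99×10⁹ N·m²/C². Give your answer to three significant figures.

The assembly work is the sum of pairwise potential energies, U = Σ_{i<j} kqᵢqⱼ/rᵢⱼ.
The four side pairs have separation 1.04 m and the two diagonal pairs 1.47 m.
Summing all 6 pair terms gives U = -0.523 J.

-0.523 J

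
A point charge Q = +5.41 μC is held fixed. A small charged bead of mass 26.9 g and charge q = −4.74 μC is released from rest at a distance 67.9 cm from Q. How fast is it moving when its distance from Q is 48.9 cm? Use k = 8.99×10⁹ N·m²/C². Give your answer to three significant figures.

Only the electrostatic force acts, so mechanical energy is conserved: ½mv² = U₁ − U₂ = kQq(1/r₁ − 1/r₂).
U₁ − U₂ = (8.99×10⁹ N·m²/C²)(5.41×10⁻⁶ C)(-4.74×10⁻⁶ C)(1/0.679 − 1/0.489) = 0.132 J.
v = √(2·0.132/0.0269) = 3.13 m/s.

3.13 m/s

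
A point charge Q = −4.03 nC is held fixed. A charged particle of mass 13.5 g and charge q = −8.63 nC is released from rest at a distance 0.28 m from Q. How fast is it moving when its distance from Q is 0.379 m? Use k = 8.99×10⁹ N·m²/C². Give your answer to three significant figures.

6.57×10⁻³ m/s

Only the electrostatic force acts, so mechanical energy is conserved: ½mv² = U₁ − U₂ = kQq(1/r₁ − 1/r₂).
U₁ − U₂ = (8.99×10⁹ N·m²/C²)(-4.03×10⁻⁹ C)(-8.63×10⁻⁹ C)(1/0.280 − 1/0.379) = 2.92×10⁻⁷ J.
v = √(2·2.92×10⁻⁷/0.0135) = 6.57×10⁻³ m/s.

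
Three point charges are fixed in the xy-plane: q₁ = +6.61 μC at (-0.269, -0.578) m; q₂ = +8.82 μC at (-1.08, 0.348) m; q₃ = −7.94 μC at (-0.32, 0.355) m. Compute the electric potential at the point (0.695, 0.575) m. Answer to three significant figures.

The total potential is the scalar sum of each charge's contribution, V = Σ kqᵢ/rᵢ.
Distances from the field point to each charge: r₁ = 1.50 m, r₂ = 1.79 m, r₃ = 1.04 m.
V = k[(6.61×10⁻⁶)/(1.50) + (8.82×10⁻⁶)/(1.79) + (-7.94×10⁻⁶)/(1.04)] = 1.51×10⁴ V.

1.51×10⁴ V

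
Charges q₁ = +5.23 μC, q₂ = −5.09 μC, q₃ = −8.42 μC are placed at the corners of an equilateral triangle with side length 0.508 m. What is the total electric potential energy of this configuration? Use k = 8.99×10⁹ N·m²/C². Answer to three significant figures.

The work to assemble the configuration equals its total potential energy, U = Σ kqᵢqⱼ/rᵢⱼ over all pairs.
All three pair separations equal the side length, 0.508 m.
U = (-0.471) + (-0.779) + (0.758) = -0.492 J.

-0.492 J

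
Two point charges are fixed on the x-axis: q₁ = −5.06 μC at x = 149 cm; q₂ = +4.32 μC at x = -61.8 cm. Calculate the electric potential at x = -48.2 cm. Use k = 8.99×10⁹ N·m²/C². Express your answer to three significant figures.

2.62×10⁵ V

Electric potential is a scalar, so the contributions from each charge add algebraically: V = Σ kqᵢ/rᵢ.
Distances from the field point to each charge: r₁ = 1.97 m, r₂ = 0.136 m.
V = k[(-5.06×10⁻⁶)/(1.97) + (4.32×10⁻⁶)/(0.136)] = 2.62×10⁵ V.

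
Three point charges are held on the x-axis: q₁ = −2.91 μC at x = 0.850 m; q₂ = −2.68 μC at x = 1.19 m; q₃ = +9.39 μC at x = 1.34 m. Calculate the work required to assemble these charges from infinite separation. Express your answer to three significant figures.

-1.80 J

The work to assemble the configuration equals its total potential energy, U = Σ kqᵢqⱼ/rᵢⱼ over all pairs.
Pair separations: r₁₂ = 0.340 m, r₁₃ = 0.490 m, r₂₃ = 0.150 m.
U = (0.206) + (-0.501) + (-1.51) = -1.80 J.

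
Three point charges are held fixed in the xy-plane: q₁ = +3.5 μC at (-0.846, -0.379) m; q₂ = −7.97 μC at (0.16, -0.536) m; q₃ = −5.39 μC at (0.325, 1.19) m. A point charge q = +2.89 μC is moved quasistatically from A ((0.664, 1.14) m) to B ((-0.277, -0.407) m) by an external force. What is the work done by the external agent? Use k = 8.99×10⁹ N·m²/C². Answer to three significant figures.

0.108 J

For quasistatic motion the external work equals the change in potential energy: W_ext = qΔV = q(V_B − V_A).
At A: distances to the source charges are 2.14 m, 1.75 m, 0.343 m; V_A = Σ kqᵢ/rᵢ = -1.68×10⁵ V.
At B: distances to the source charges are 0.570 m, 0.456 m, 1.71 m; V_B = Σ kqᵢ/rᵢ = -1.30×10⁵ V.
ΔV = V_B − V_A = 3.72×10⁴ V.
W_ext = qΔV = (2.89×10⁻⁶ C)(3.72×10⁴ V) = 0.108 J.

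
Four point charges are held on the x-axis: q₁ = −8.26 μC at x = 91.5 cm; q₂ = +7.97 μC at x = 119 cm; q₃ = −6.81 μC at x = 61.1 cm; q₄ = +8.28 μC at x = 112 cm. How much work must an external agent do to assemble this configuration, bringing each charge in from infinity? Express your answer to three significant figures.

The work to assemble the configuration equals its total potential energy, U = Σ kqᵢqⱼ/rᵢⱼ over all pairs.
Pair separations: r₁₂ = 0.275 m, r₁₃ = 0.304 m, r₁₄ = 0.205 m, r₂₃ = 0.579 m, r₂₄ = 0.0700 m, r₃₄ = 0.509 m.
Summing all 6 pair terms gives U = 3.15 J.

3.15 J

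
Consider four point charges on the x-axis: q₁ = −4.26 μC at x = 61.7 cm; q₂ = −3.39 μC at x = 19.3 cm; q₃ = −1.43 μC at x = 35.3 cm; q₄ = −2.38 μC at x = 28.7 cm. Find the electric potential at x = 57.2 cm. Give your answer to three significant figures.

Electric potential is a scalar, so the contributions from each charge add algebraically: V = Σ kqᵢ/rᵢ.
Distances from the field point to each charge: r₁ = 0.0450 m, r₂ = 0.379 m, r₃ = 0.219 m, r₄ = 0.285 m.
V = k[(-4.26×10⁻⁶)/(0.0450) + (-3.39×10⁻⁶)/(0.379) + (-1.43×10⁻⁶)/(0.219) + (-2.38×10⁻⁶)/(0.285)] = -1.07×10⁶ V.

-1.07×10⁶ V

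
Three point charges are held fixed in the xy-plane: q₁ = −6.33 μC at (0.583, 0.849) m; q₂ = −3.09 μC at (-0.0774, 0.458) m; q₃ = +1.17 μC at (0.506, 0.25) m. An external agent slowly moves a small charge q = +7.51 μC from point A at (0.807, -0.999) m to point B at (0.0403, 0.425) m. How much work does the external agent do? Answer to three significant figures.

-1.88 J

For quasistatic motion the external work equals the change in potential energy: W_ext = qΔV = q(V_B − V_A).
At A: distances to the source charges are 1.86 m, 1.70 m, 1.28 m; V_A = Σ kqᵢ/rᵢ = -3.87×10⁴ V.
At B: distances to the source charges are 0.689 m, 0.122 m, 0.497 m; V_B = Σ kqᵢ/rᵢ = -2.89×10⁵ V.
ΔV = V_B − V_A = -2.50×10⁵ V.
W_ext = qΔV = (7.51×10⁻⁶ C)(-2.50×10⁵ V) = -1.88 J.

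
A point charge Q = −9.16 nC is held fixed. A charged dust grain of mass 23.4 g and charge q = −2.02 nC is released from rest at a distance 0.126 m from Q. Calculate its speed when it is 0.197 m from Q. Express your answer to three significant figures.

6.38×10⁻³ m/s

Only the electrostatic force acts, so mechanical energy is conserved: ½mv² = U₁ − U₂ = kQq(1/r₁ − 1/r₂).
U₁ − U₂ = (8.99×10⁹ N·m²/C²)(-9.16×10⁻⁹ C)(-2.02×10⁻⁹ C)(1/0.126 − 1/0.197) = 4.76×10⁻⁷ J.
v = √(2·4.76×10⁻⁷/0.0234) = 6.38×10⁻³ m/s.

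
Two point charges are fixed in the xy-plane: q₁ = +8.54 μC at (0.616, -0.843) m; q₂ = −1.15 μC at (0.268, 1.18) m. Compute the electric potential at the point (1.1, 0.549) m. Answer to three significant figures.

4.22×10⁴ V

Electric potential is a scalar, so the contributions from each charge add algebraically: V = Σ kqᵢ/rᵢ.
Distances from the field point to each charge: r₁ = 1.47 m, r₂ = 1.04 m.
V = k[(8.54×10⁻⁶)/(1.47) + (-1.15×10⁻⁶)/(1.04)] = 4.22×10⁴ V.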